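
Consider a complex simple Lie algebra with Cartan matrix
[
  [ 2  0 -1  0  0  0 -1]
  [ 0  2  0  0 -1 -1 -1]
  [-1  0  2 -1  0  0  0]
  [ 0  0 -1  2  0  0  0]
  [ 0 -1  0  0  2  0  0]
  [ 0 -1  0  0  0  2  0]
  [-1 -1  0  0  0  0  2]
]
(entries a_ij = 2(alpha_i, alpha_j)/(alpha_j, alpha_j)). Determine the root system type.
The matrix has rank 7 with 2's on the diagonal. Reading the off-diagonal entries as Dynkin edges (a single edge where a_ij = a_ji = -1; a double or triple edge where a_ij * a_ji = 2 or 3), the diagram is a chain of 5 nodes with a fork of two nodes at one end (D_7). One simple-root ordering that puts it in standard form is (alpha_4, alpha_3, alpha_1, alpha_7, alpha_2, alpha_6, alpha_5). So the algebra is type D_7, i.e. so(14).

type D_7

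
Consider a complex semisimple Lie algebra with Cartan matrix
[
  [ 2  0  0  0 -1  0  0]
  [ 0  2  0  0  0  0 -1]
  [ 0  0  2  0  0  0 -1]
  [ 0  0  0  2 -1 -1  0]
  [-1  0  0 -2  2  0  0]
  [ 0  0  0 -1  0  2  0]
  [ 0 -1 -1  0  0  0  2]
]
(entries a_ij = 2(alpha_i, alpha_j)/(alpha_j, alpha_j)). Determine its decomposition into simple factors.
The diagram associated to this matrix has two connected components: the simple roots {alpha_2, alpha_3, alpha_7} form a chain of 3 nodes with single edges (A_3), and {alpha_1, alpha_4, alpha_5, alpha_6} form a chain of 4 nodes with a double edge between the middle two (F_4). A semisimple Lie algebra decomposes uniquely as the direct sum of simple ideals, one per connected component of its Dynkin diagram, so g ≅ A_3 ⊕ F_4 (dimension 15 + 52 = 67).

type A_3 + type F_4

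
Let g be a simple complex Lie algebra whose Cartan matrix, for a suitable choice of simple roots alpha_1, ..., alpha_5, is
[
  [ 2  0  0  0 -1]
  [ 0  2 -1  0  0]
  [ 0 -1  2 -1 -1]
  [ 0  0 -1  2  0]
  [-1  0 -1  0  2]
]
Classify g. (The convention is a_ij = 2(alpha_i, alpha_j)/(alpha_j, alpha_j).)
The matrix has rank 5 with 2's on the diagonal. Reading the off-diagonal entries as Dynkin edges (a single edge where a_ij = a_ji = -1; a double or triple edge where a_ij * a_ji = 2 or 3), the diagram is a chain of 3 nodes with a fork of two nodes at one end (D_5). One simple-root ordering that puts it in standard form is (alpha_1, alpha_5, alpha_3, alpha_2, alpha_4). So the algebra is type D_5, i.e. so(10).

type D_5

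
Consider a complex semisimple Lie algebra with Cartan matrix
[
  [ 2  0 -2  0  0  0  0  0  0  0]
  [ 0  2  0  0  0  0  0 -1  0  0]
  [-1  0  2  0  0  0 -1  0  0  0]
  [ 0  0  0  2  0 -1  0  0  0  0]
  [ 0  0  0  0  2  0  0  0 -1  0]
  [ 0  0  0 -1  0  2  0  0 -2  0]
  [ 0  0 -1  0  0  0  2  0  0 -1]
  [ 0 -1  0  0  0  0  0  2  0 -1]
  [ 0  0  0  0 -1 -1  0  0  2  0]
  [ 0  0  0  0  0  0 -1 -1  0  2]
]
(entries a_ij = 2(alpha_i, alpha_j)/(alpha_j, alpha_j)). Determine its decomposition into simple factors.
The diagram associated to this matrix has two connected components: the simple roots {alpha_1, alpha_2, alpha_3, alpha_7, alpha_8, alpha_10} form a chain of 6 nodes with a double edge at one end; the terminal node there is the unique long simple root (C_6), and {alpha_4, alpha_5, alpha_6, alpha_9} form a chain of 4 nodes with a double edge between the middle two (F_4). A semisimple Lie algebra decomposes uniquely as the direct sum of simple ideals, one per connected component of its Dynkin diagram, so g ≅ C_6 ⊕ F_4 (dimension 78 + 52 = 130).

C_6 ⊕ F_4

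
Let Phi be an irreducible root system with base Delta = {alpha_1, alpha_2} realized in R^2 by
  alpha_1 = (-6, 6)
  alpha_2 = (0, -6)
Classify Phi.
B_2 (so(5))

Compute the Cartan integers a_ij = 2(alpha_i, alpha_j)/(alpha_j, alpha_j); the resulting 2x2 Cartan matrix is
[[2, -2], [-1, 2]].
The roots have two lengths (squared-length ratio 2:1); the short ones are alpha_{2}. The associated Dynkin diagram is a chain of 2 nodes with a double edge at one end; the terminal node there is the unique short simple root (B_2), so the type is B_2 (the algebra so(5)).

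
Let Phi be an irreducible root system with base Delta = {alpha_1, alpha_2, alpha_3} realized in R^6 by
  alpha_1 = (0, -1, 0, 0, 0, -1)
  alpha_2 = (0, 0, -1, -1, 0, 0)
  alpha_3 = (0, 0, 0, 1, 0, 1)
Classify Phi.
Compute the Cartan integers a_ij = 2(alpha_i, alpha_j)/(alpha_j, alpha_j); the resulting 3x3 Cartan matrix is
[[2, 0, -1], [0, 2, -1], [-1, -1, 2]].
All simple roots have the same length, so the diagram is simply laced. The associated Dynkin diagram is a chain of 3 nodes with single edges (A_3), so the type is A_3 (the algebra sl(4)).

type A_3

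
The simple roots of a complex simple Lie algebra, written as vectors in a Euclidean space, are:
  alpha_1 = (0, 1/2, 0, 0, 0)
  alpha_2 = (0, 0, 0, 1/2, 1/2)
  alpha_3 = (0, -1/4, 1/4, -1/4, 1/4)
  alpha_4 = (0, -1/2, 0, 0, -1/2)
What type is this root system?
Compute the Cartan integers a_ij = 2(alpha_i, alpha_j)/(alpha_j, alpha_j); the resulting 4x4 Cartan matrix is
[[2, 0, -1, -1], [0, 2, 0, -1], [-1, 0, 2, 0], [-2, -1, 0, 2]].
The roots have two lengths (squared-length ratio 2:1); the short ones are alpha_{1,3}. The associated Dynkin diagram is a chain of 4 nodes with a double edge between the middle two (F_4), so the type is F_4.

F_4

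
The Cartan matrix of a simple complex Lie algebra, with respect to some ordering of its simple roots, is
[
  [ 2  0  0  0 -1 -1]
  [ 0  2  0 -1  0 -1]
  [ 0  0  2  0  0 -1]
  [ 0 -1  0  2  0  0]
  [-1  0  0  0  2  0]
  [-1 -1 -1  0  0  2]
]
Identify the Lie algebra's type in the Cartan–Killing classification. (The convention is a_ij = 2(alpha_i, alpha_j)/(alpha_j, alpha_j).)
E_6

The matrix has rank 6 with 2's on the diagonal. Reading the off-diagonal entries as Dynkin edges (a single edge where a_ij = a_ji = -1; a double or triple edge where a_ij * a_ji = 2 or 3), the diagram is a chain of 5 nodes with one extra node attached to the third node from one end (E_6). One simple-root ordering that puts it in standard form is (alpha_4, alpha_3, alpha_2, alpha_6, alpha_1, alpha_5). So the algebra is type E_6.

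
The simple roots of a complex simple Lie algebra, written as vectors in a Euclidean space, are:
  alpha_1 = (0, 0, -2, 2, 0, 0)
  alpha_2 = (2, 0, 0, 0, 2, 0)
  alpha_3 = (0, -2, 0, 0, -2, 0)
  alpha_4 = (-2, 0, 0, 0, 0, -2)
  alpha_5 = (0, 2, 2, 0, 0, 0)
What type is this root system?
Compute the Cartan integers a_ij = 2(alpha_i, alpha_j)/(alpha_j, alpha_j); the resulting 5x5 Cartan matrix is
[[2, 0, 0, 0, -1], [0, 2, -1, -1, 0], [0, -1, 2, 0, -1], [0, -1, 0, 2, 0], [-1, 0, -1, 0, 2]].
All simple roots have the same length, so the diagram is simply laced. The associated Dynkin diagram is a chain of 5 nodes with single edges (A_5), so the type is A_5 (the algebra sl(6)).

type A_5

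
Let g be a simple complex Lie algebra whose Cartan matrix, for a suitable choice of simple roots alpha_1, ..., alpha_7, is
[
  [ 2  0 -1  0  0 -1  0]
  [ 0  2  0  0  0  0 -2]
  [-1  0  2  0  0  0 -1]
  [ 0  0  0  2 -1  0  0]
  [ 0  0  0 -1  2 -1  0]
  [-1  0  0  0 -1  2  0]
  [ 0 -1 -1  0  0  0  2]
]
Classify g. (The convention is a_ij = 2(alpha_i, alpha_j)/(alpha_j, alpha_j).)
type C_7

The matrix has rank 7 with 2's on the diagonal. Reading the off-diagonal entries as Dynkin edges (a single edge where a_ij = a_ji = -1; a double or triple edge where a_ij * a_ji = 2 or 3), the diagram is a chain of 7 nodes with a double edge at one end; the terminal node there is the unique long simple root (C_7). One simple-root ordering that puts it in standard form is (alpha_4, alpha_5, alpha_6, alpha_1, alpha_3, alpha_7, alpha_2). So the algebra is type C_7, i.e. sp(14).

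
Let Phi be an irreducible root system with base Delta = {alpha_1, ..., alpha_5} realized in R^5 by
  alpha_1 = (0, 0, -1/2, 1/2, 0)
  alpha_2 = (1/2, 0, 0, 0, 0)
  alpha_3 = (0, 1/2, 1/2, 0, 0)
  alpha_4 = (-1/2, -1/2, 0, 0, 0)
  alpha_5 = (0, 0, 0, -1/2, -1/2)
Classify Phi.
Compute the Cartan integers a_ij = 2(alpha_i, alpha_j)/(alpha_j, alpha_j); the resulting 5x5 Cartan matrix is
[[2, 0, -1, 0, -1], [0, 2, 0, -1, 0], [-1, 0, 2, -1, 0], [0, -2, -1, 2, 0], [-1, 0, 0, 0, 2]].
The roots have two lengths (squared-length ratio 2:1); the short ones are alpha_{2}. The associated Dynkin diagram is a chain of 5 nodes with a double edge at one end; the terminal node there is the unique short simple root (B_5), so the type is B_5 (the algebra so(11)).

B_5 (so(11))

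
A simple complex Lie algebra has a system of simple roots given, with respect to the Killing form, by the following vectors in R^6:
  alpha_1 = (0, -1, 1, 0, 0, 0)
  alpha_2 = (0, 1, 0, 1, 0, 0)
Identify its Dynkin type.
Compute the Cartan integers a_ij = 2(alpha_i, alpha_j)/(alpha_j, alpha_j); the resulting 2x2 Cartan matrix is
[[2, -1], [-1, 2]].
All simple roots have the same length, so the diagram is simply laced. The associated Dynkin diagram is a chain of 2 nodes with single edges (A_2), so the type is A_2 (the algebra sl(3)).

A_2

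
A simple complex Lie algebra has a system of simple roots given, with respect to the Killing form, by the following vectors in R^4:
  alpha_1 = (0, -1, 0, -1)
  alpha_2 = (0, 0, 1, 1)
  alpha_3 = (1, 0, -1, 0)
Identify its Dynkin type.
Compute the Cartan integers a_ij = 2(alpha_i, alpha_j)/(alpha_j, alpha_j); the resulting 3x3 Cartan matrix is
[[2, -1, 0], [-1, 2, -1], [0, -1, 2]].
All simple roots have the same length, so the diagram is simply laced. The associated Dynkin diagram is a chain of 3 nodes with single edges (A_3), so the type is A_3 (the algebra sl(4)).

A_3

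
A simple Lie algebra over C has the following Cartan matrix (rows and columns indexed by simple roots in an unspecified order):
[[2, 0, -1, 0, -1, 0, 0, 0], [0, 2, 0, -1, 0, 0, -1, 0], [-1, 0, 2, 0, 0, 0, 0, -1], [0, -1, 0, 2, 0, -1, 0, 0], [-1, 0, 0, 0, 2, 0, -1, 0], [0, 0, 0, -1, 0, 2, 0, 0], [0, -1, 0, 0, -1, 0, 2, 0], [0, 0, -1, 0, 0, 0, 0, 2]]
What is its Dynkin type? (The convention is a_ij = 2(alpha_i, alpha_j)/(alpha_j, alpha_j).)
type A_8

The matrix has rank 8 with 2's on the diagonal. Reading the off-diagonal entries as Dynkin edges (a single edge where a_ij = a_ji = -1; a double or triple edge where a_ij * a_ji = 2 or 3), the diagram is a chain of 8 nodes with single edges (A_8). One simple-root ordering that puts it in standard form is (alpha_8, alpha_3, alpha_1, alpha_5, alpha_7, alpha_2, alpha_4, alpha_6). So the algebra is type A_8, i.e. sl(9).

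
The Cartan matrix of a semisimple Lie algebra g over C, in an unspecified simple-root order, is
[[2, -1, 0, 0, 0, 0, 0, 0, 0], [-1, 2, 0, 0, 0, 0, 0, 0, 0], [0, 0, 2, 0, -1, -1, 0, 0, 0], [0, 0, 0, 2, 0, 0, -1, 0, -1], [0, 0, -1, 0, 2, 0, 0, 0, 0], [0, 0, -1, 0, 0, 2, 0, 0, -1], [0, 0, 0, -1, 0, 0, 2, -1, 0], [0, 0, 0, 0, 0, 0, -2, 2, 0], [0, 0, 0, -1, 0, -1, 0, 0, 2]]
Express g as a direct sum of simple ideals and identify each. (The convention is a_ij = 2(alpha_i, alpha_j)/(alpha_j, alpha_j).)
type A_2 ⊕ type C_7

The diagram associated to this matrix has two connected components: the simple roots {alpha_1, alpha_2} form a chain of 2 nodes with single edges (A_2), and {alpha_3, alpha_4, alpha_5, alpha_6, alpha_7, alpha_8, alpha_9} form a chain of 7 nodes with a double edge at one end; the terminal node there is the unique long simple root (C_7). A semisimple Lie algebra decomposes uniquely as the direct sum of simple ideals, one per connected component of its Dynkin diagram, so g ≅ A_2 ⊕ C_7 (dimension 8 + 105 = 113).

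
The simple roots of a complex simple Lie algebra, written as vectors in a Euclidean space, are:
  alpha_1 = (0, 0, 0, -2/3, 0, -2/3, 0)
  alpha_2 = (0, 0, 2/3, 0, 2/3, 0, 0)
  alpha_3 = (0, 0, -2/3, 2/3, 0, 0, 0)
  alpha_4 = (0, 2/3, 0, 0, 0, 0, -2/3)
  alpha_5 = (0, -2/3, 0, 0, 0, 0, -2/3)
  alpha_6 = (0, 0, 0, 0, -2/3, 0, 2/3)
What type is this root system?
Compute the Cartan integers a_ij = 2(alpha_i, alpha_j)/(alpha_j, alpha_j); the resulting 6x6 Cartan matrix is
[[2, 0, -1, 0, 0, 0], [0, 2, -1, 0, 0, -1], [-1, -1, 2, 0, 0, 0], [0, 0, 0, 2, 0, -1], [0, 0, 0, 0, 2, -1], [0, -1, 0, -1, -1, 2]].
All simple roots have the same length, so the diagram is simply laced. The associated Dynkin diagram is a chain of 4 nodes with a fork of two nodes at one end (D_6), so the type is D_6 (the algebra so(12)).

D6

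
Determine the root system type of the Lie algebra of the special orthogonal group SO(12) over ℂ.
D6

This is so(12) with 12 even, which has dimension 12(12-1)/2 = 66 and rank 12/2 = 6. In the classification of classical Lie algebras, the orthogonal algebra so(2n) in an even number of variables has type D_n; here n = 6, so the Dynkin diagram is a chain of 4 nodes with a fork of two nodes at one end (D_6). Hence the type is D_6.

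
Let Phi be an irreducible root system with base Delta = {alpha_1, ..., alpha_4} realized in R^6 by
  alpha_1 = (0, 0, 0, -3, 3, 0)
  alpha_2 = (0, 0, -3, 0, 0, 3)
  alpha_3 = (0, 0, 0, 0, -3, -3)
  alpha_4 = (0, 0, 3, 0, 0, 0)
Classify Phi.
Compute the Cartan integers a_ij = 2(alpha_i, alpha_j)/(alpha_j, alpha_j); the resulting 4x4 Cartan matrix is
[[2, 0, -1, 0], [0, 2, -1, -2], [-1, -1, 2, 0], [0, -1, 0, 2]].
The roots have two lengths (squared-length ratio 2:1); the short ones are alpha_{4}. The associated Dynkin diagram is a chain of 4 nodes with a double edge at one end; the terminal node there is the unique short simple root (B_4), so the type is B_4 (the algebra so(9)).

B4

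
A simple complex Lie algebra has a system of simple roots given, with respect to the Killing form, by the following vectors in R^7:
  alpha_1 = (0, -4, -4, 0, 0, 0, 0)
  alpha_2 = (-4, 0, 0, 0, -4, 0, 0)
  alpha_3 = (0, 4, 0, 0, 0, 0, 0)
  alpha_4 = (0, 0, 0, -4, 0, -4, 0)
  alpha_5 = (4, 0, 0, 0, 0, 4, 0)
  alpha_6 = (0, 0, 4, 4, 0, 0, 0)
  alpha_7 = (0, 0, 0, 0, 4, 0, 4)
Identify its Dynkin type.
Compute the Cartan integers a_ij = 2(alpha_i, alpha_j)/(alpha_j, alpha_j); the resulting 7x7 Cartan matrix is
[[2, 0, -2, 0, 0, -1, 0], [0, 2, 0, 0, -1, 0, -1], [-1, 0, 2, 0, 0, 0, 0], [0, 0, 0, 2, -1, -1, 0], [0, -1, 0, -1, 2, 0, 0], [-1, 0, 0, -1, 0, 2, 0], [0, -1, 0, 0, 0, 0, 2]].
The roots have two lengths (squared-length ratio 2:1); the short ones are alpha_{3}. The associated Dynkin diagram is a chain of 7 nodes with a double edge at one end; the terminal node there is the unique short simple root (B_7), so the type is B_7 (the algebra so(15)).

B_7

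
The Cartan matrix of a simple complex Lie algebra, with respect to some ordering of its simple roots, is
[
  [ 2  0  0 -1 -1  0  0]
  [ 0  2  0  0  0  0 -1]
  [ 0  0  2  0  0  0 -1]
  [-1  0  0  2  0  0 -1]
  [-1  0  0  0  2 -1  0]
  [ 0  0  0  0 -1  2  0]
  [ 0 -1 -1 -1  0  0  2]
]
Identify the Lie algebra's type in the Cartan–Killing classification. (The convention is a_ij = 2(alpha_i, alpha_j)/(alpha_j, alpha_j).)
The matrix has rank 7 with 2's on the diagonal. Reading the off-diagonal entries as Dynkin edges (a single edge where a_ij = a_ji = -1; a double or triple edge where a_ij * a_ji = 2 or 3), the diagram is a chain of 5 nodes with a fork of two nodes at one end (D_7). One simple-root ordering that puts it in standard form is (alpha_6, alpha_5, alpha_1, alpha_4, alpha_7, alpha_2, alpha_3). So the algebra is type D_7, i.e. so(14).

D_7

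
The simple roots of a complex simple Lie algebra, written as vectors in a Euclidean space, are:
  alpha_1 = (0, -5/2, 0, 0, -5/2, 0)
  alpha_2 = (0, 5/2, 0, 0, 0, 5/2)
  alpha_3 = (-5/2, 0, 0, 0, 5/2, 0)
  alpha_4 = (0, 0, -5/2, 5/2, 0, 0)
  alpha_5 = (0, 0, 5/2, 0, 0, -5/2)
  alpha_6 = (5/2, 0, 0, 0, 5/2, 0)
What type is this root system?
D_6 (so(12))

Compute the Cartan integers a_ij = 2(alpha_i, alpha_j)/(alpha_j, alpha_j); the resulting 6x6 Cartan matrix is
[[2, -1, -1, 0, 0, -1], [-1, 2, 0, 0, -1, 0], [-1, 0, 2, 0, 0, 0], [0, 0, 0, 2, -1, 0], [0, -1, 0, -1, 2, 0], [-1, 0, 0, 0, 0, 2]].
All simple roots have the same length, so the diagram is simply laced. The associated Dynkin diagram is a chain of 4 nodes with a fork of two nodes at one end (D_6), so the type is D_6 (the algebra so(12)).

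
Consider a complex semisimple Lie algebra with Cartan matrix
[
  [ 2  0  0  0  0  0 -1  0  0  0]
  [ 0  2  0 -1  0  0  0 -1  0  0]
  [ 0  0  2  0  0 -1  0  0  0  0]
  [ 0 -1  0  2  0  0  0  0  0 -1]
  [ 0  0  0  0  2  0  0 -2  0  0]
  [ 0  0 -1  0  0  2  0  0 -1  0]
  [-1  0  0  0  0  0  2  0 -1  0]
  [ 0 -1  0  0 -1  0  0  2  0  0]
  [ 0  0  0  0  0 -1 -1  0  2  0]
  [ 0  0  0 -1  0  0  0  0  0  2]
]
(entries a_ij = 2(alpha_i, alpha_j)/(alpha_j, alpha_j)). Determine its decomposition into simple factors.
The diagram associated to this matrix has two connected components: the simple roots {alpha_1, alpha_3, alpha_6, alpha_7, alpha_9} form a chain of 5 nodes with single edges (A_5), and {alpha_2, alpha_4, alpha_5, alpha_8, alpha_10} form a chain of 5 nodes with a double edge at one end; the terminal node there is the unique long simple root (C_5). A semisimple Lie algebra decomposes uniquely as the direct sum of simple ideals, one per connected component of its Dynkin diagram, so g ≅ A_5 ⊕ C_5 (dimension 35 + 55 = 90).

A5 ⊕ C5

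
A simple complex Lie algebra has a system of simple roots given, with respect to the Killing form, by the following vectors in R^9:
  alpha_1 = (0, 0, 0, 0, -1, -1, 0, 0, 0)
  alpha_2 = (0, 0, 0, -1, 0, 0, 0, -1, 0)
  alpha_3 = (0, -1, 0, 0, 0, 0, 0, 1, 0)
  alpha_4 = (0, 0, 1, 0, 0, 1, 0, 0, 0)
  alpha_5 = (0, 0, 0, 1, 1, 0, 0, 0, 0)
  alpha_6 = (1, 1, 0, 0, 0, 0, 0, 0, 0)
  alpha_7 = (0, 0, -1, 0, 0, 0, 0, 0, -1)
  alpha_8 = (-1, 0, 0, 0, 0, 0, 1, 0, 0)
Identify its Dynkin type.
type A_8

Compute the Cartan integers a_ij = 2(alpha_i, alpha_j)/(alpha_j, alpha_j); the resulting 8x8 Cartan matrix is
[[2, 0, 0, -1, -1, 0, 0, 0], [0, 2, -1, 0, -1, 0, 0, 0], [0, -1, 2, 0, 0, -1, 0, 0], [-1, 0, 0, 2, 0, 0, -1, 0], [-1, -1, 0, 0, 2, 0, 0, 0], [0, 0, -1, 0, 0, 2, 0, -1], [0, 0, 0, -1, 0, 0, 2, 0], [0, 0, 0, 0, 0, -1, 0, 2]].
All simple roots have the same length, so the diagram is simply laced. The associated Dynkin diagram is a chain of 8 nodes with single edges (A_8), so the type is A_8 (the algebra sl(9)).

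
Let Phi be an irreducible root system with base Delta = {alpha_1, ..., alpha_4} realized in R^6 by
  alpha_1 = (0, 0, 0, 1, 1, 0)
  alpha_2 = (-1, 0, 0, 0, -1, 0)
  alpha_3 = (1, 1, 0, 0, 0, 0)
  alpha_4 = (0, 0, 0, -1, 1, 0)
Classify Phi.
D_4 (so(8))

Compute the Cartan integers a_ij = 2(alpha_i, alpha_j)/(alpha_j, alpha_j); the resulting 4x4 Cartan matrix is
[[2, -1, 0, 0], [-1, 2, -1, -1], [0, -1, 2, 0], [0, -1, 0, 2]].
All simple roots have the same length, so the diagram is simply laced. The associated Dynkin diagram is a chain of 2 nodes with a fork of two nodes at one end (D_4), so the type is D_4 (the algebra so(8)).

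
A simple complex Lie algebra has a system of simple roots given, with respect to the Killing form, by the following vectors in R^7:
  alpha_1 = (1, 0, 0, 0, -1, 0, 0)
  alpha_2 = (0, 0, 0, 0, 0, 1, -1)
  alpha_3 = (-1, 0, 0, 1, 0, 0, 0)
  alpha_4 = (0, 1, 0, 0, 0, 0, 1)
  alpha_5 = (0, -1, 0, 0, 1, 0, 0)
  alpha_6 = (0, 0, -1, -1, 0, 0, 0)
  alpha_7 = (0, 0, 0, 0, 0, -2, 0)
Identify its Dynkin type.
C_7 (sp(14))

Compute the Cartan integers a_ij = 2(alpha_i, alpha_j)/(alpha_j, alpha_j); the resulting 7x7 Cartan matrix is
[[2, 0, -1, 0, -1, 0, 0], [0, 2, 0, -1, 0, 0, -1], [-1, 0, 2, 0, 0, -1, 0], [0, -1, 0, 2, -1, 0, 0], [-1, 0, 0, -1, 2, 0, 0], [0, 0, -1, 0, 0, 2, 0], [0, -2, 0, 0, 0, 0, 2]].
The roots have two lengths (squared-length ratio 2:1); the short ones are alpha_{1,2,3,4,5,6}. The associated Dynkin diagram is a chain of 7 nodes with a double edge at one end; the terminal node there is the unique long simple root (C_7), so the type is C_7 (the algebra sp(14)).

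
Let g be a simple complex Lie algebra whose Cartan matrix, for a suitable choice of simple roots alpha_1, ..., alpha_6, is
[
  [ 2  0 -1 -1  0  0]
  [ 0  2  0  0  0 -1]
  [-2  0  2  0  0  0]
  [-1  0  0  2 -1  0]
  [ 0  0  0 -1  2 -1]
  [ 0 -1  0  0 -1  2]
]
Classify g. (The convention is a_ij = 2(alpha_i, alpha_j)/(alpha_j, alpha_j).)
The matrix has rank 6 with 2's on the diagonal. Reading the off-diagonal entries as Dynkin edges (a single edge where a_ij = a_ji = -1; a double or triple edge where a_ij * a_ji = 2 or 3), the diagram is a chain of 6 nodes with a double edge at one end; the terminal node there is the unique long simple root (C_6). One simple-root ordering that puts it in standard form is (alpha_2, alpha_6, alpha_5, alpha_4, alpha_1, alpha_3). So the algebra is type C_6, i.e. sp(12).

C_6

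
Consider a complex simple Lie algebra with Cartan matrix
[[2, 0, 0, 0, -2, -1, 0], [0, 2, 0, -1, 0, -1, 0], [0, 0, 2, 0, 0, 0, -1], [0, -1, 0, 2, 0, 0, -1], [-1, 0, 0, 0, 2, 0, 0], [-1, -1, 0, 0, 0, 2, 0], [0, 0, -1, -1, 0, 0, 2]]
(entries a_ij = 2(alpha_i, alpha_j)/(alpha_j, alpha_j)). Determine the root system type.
The matrix has rank 7 with 2's on the diagonal. Reading the off-diagonal entries as Dynkin edges (a single edge where a_ij = a_ji = -1; a double or triple edge where a_ij * a_ji = 2 or 3), the diagram is a chain of 7 nodes with a double edge at one end; the terminal node there is the unique short simple root (B_7). One simple-root ordering that puts it in standard form is (alpha_3, alpha_7, alpha_4, alpha_2, alpha_6, alpha_1, alpha_5). So the algebra is type B_7, i.e. so(15).

type B_7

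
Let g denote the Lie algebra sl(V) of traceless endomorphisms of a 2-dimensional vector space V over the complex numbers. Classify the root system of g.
This is sl(2), which has dimension 2^2 - 1 = 3 and rank 2 - 1 = 1 (a Cartan subalgebra is the diagonal traceless matrices). In the classification of classical Lie algebras, the special linear algebra sl(n+1) has type A_n; here n = 1, so the Dynkin diagram is a chain of 1 nodes with single edges (A_1). Hence the type is A_1.

A_1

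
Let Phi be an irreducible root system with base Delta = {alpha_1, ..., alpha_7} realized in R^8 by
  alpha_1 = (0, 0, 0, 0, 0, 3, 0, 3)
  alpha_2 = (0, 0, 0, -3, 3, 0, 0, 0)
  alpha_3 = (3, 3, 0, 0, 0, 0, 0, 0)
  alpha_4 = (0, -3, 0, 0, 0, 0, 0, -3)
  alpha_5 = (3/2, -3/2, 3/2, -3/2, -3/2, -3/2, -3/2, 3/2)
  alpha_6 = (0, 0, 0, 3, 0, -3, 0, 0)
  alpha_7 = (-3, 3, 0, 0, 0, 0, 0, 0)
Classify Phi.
Compute the Cartan integers a_ij = 2(alpha_i, alpha_j)/(alpha_j, alpha_j); the resulting 7x7 Cartan matrix is
[[2, 0, 0, -1, 0, -1, 0], [0, 2, 0, 0, 0, -1, 0], [0, 0, 2, -1, 0, 0, 0], [-1, 0, -1, 2, 0, 0, -1], [0, 0, 0, 0, 2, 0, -1], [-1, -1, 0, 0, 0, 2, 0], [0, 0, 0, -1, -1, 0, 2]].
All simple roots have the same length, so the diagram is simply laced. The associated Dynkin diagram is a chain of 6 nodes with one extra node attached to the third node from one end (E_7), so the type is E_7.

type E_7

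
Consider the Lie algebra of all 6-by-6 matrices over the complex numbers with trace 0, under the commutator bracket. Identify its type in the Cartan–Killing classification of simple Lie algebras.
This is sl(6), which has dimension 6^2 - 1 = 35 and rank 6 - 1 = 5 (a Cartan subalgebra is the diagonal traceless matrices). In the classification of classical Lie algebras, the special linear algebra sl(n+1) has type A_n; here n = 5, so the Dynkin diagram is a chain of 5 nodes with single edges (A_5). Hence the type is A_5.

type A_5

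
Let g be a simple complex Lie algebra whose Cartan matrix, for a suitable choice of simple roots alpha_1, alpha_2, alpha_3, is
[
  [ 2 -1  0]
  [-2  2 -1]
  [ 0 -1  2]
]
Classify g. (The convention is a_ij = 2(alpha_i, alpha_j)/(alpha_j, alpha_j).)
The matrix has rank 3 with 2's on the diagonal. Reading the off-diagonal entries as Dynkin edges (a single edge where a_ij = a_ji = -1; a double or triple edge where a_ij * a_ji = 2 or 3), the diagram is a chain of 3 nodes with a double edge at one end; the terminal node there is the unique short simple root (B_3). One simple-root ordering that puts it in standard form is (alpha_3, alpha_2, alpha_1). So the algebra is type B_3, i.e. so(7).

B_3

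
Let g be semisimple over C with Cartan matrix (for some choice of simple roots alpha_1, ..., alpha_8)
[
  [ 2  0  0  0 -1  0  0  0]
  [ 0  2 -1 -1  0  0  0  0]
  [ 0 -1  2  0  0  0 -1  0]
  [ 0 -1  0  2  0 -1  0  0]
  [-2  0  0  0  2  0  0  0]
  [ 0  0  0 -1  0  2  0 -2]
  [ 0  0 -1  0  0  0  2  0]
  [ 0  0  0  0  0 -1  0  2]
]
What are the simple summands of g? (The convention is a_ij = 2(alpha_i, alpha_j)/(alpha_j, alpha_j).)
The diagram associated to this matrix has two connected components: the simple roots {alpha_1, alpha_5} form a chain of 2 nodes with a double edge at one end; the terminal node there is the unique short simple root (B_2), and {alpha_2, alpha_3, alpha_4, alpha_6, alpha_7, alpha_8} form a chain of 6 nodes with a double edge at one end; the terminal node there is the unique short simple root (B_6). A semisimple Lie algebra decomposes uniquely as the direct sum of simple ideals, one per connected component of its Dynkin diagram, so g ≅ B_2 ⊕ B_6 (dimension 10 + 78 = 88).

B_2 (so(5)) ⊕ B_6 (so(13))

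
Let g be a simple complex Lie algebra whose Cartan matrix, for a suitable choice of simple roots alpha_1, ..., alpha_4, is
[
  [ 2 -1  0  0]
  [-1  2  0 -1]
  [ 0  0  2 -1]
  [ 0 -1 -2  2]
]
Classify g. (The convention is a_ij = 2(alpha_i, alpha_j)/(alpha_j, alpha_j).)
The matrix has rank 4 with 2's on the diagonal. Reading the off-diagonal entries as Dynkin edges (a single edge where a_ij = a_ji = -1; a double or triple edge where a_ij * a_ji = 2 or 3), the diagram is a chain of 4 nodes with a double edge at one end; the terminal node there is the unique short simple root (B_4). One simple-root ordering that puts it in standard form is (alpha_1, alpha_2, alpha_4, alpha_3). So the algebra is type B_4, i.e. so(9).

type B_4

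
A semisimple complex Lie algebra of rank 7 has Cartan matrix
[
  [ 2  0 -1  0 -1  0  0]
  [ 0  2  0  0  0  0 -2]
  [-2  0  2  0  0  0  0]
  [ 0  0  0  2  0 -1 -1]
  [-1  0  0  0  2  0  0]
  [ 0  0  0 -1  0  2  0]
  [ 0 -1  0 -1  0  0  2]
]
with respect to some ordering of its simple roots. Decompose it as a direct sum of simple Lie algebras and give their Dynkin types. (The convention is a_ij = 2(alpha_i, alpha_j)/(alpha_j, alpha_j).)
C_3 ⊕ C_4

The diagram associated to this matrix has two connected components: the simple roots {alpha_1, alpha_3, alpha_5} form a chain of 3 nodes with a double edge at one end; the terminal node there is the unique long simple root (C_3), and {alpha_2, alpha_4, alpha_6, alpha_7} form a chain of 4 nodes with a double edge at one end; the terminal node there is the unique long simple root (C_4). A semisimple Lie algebra decomposes uniquely as the direct sum of simple ideals, one per connected component of its Dynkin diagram, so g ≅ C_3 ⊕ C_4 (dimension 21 + 36 = 57).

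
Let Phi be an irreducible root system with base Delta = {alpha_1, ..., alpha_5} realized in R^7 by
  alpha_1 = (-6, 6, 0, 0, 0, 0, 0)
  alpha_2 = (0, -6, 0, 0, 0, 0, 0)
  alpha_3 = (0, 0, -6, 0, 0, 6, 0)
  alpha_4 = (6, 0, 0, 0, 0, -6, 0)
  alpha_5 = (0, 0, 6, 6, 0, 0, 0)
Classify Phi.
Compute the Cartan integers a_ij = 2(alpha_i, alpha_j)/(alpha_j, alpha_j); the resulting 5x5 Cartan matrix is
[[2, -2, 0, -1, 0], [-1, 2, 0, 0, 0], [0, 0, 2, -1, -1], [-1, 0, -1, 2, 0], [0, 0, -1, 0, 2]].
The roots have two lengths (squared-length ratio 2:1); the short ones are alpha_{2}. The associated Dynkin diagram is a chain of 5 nodes with a double edge at one end; the terminal node there is the unique short simple root (B_5), so the type is B_5 (the algebra so(11)).

B_5 (so(11))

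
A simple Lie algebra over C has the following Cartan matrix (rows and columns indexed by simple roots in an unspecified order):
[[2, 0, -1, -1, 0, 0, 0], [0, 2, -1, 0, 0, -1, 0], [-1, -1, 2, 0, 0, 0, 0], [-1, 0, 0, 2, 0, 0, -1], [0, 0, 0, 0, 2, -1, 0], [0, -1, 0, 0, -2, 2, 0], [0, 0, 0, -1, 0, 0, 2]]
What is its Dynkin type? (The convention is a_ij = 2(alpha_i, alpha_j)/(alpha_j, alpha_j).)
The matrix has rank 7 with 2's on the diagonal. Reading the off-diagonal entries as Dynkin edges (a single edge where a_ij = a_ji = -1; a double or triple edge where a_ij * a_ji = 2 or 3), the diagram is a chain of 7 nodes with a double edge at one end; the terminal node there is the unique short simple root (B_7). One simple-root ordering that puts it in standard form is (alpha_7, alpha_4, alpha_1, alpha_3, alpha_2, alpha_6, alpha_5). So the algebra is type B_7, i.e. so(15).

B7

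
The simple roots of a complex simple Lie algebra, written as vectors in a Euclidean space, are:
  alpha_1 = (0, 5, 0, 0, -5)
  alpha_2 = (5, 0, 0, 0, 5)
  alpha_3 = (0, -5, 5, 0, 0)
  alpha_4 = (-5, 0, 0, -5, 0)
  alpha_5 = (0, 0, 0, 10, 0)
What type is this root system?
type C_5

Compute the Cartan integers a_ij = 2(alpha_i, alpha_j)/(alpha_j, alpha_j); the resulting 5x5 Cartan matrix is
[[2, -1, -1, 0, 0], [-1, 2, 0, -1, 0], [-1, 0, 2, 0, 0], [0, -1, 0, 2, -1], [0, 0, 0, -2, 2]].
The roots have two lengths (squared-length ratio 2:1); the short ones are alpha_{1,2,3,4}. The associated Dynkin diagram is a chain of 5 nodes with a double edge at one end; the terminal node there is the unique long simple root (C_5), so the type is C_5 (the algebra sp(10)).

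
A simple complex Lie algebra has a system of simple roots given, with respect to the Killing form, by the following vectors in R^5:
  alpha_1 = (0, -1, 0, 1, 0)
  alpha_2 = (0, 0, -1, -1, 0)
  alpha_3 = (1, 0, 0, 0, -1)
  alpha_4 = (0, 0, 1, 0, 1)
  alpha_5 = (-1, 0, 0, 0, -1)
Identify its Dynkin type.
type D_5

Compute the Cartan integers a_ij = 2(alpha_i, alpha_j)/(alpha_j, alpha_j); the resulting 5x5 Cartan matrix is
[[2, -1, 0, 0, 0], [-1, 2, 0, -1, 0], [0, 0, 2, -1, 0], [0, -1, -1, 2, -1], [0, 0, 0, -1, 2]].
All simple roots have the same length, so the diagram is simply laced. The associated Dynkin diagram is a chain of 3 nodes with a fork of two nodes at one end (D_5), so the type is D_5 (the algebra so(10)).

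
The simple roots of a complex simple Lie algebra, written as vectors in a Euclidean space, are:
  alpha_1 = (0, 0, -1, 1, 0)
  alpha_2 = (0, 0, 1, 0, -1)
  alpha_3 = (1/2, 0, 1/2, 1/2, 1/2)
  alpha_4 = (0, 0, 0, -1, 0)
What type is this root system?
Compute the Cartan integers a_ij = 2(alpha_i, alpha_j)/(alpha_j, alpha_j); the resulting 4x4 Cartan matrix is
[[2, -1, 0, -2], [-1, 2, 0, 0], [0, 0, 2, -1], [-1, 0, -1, 2]].
The roots have two lengths (squared-length ratio 2:1); the short ones are alpha_{3,4}. The associated Dynkin diagram is a chain of 4 nodes with a double edge between the middle two (F_4), so the type is F_4.

F_4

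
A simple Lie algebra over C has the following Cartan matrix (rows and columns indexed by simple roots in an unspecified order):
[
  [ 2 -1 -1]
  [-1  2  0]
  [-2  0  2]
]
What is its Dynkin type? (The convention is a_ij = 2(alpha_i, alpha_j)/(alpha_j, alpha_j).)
type C_3

The matrix has rank 3 with 2's on the diagonal. Reading the off-diagonal entries as Dynkin edges (a single edge where a_ij = a_ji = -1; a double or triple edge where a_ij * a_ji = 2 or 3), the diagram is a chain of 3 nodes with a double edge at one end; the terminal node there is the unique long simple root (C_3). One simple-root ordering that puts it in standard form is (alpha_2, alpha_1, alpha_3). So the algebra is type C_3, i.e. sp(6).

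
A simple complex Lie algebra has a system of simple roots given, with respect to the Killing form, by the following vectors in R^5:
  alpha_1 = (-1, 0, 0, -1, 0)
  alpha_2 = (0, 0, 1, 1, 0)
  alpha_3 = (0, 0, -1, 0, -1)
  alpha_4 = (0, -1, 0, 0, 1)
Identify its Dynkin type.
Compute the Cartan integers a_ij = 2(alpha_i, alpha_j)/(alpha_j, alpha_j); the resulting 4x4 Cartan matrix is
[[2, -1, 0, 0], [-1, 2, -1, 0], [0, -1, 2, -1], [0, 0, -1, 2]].
All simple roots have the same length, so the diagram is simply laced. The associated Dynkin diagram is a chain of 4 nodes with single edges (A_4), so the type is A_4 (the algebra sl(5)).

A4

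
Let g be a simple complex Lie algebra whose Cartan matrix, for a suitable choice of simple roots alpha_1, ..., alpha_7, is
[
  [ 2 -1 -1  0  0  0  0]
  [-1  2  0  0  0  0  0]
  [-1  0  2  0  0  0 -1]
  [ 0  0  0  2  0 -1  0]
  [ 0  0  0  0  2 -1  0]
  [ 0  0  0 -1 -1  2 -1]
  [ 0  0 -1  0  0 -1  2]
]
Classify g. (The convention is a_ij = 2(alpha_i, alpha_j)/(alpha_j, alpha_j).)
The matrix has rank 7 with 2's on the diagonal. Reading the off-diagonal entries as Dynkin edges (a single edge where a_ij = a_ji = -1; a double or triple edge where a_ij * a_ji = 2 or 3), the diagram is a chain of 5 nodes with a fork of two nodes at one end (D_7). One simple-root ordering that puts it in standard form is (alpha_2, alpha_1, alpha_3, alpha_7, alpha_6, alpha_4, alpha_5). So the algebra is type D_7, i.e. so(14).

D_7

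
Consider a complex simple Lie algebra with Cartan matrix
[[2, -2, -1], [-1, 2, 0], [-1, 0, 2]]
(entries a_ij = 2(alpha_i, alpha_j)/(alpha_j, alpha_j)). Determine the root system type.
The matrix has rank 3 with 2's on the diagonal. Reading the off-diagonal entries as Dynkin edges (a single edge where a_ij = a_ji = -1; a double or triple edge where a_ij * a_ji = 2 or 3), the diagram is a chain of 3 nodes with a double edge at one end; the terminal node there is the unique short simple root (B_3). One simple-root ordering that puts it in standard form is (alpha_3, alpha_1, alpha_2). So the algebra is type B_3, i.e. so(7).

B_3 (so(7))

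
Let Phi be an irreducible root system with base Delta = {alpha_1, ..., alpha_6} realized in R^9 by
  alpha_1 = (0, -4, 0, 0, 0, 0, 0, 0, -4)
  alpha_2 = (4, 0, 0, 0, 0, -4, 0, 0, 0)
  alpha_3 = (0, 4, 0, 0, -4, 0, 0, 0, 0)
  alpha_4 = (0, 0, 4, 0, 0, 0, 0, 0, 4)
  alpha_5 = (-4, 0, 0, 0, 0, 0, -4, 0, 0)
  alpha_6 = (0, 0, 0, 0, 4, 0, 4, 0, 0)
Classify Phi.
A_6 (sl(7))

Compute the Cartan integers a_ij = 2(alpha_i, alpha_j)/(alpha_j, alpha_j); the resulting 6x6 Cartan matrix is
[[2, 0, -1, -1, 0, 0], [0, 2, 0, 0, -1, 0], [-1, 0, 2, 0, 0, -1], [-1, 0, 0, 2, 0, 0], [0, -1, 0, 0, 2, -1], [0, 0, -1, 0, -1, 2]].
All simple roots have the same length, so the diagram is simply laced. The associated Dynkin diagram is a chain of 6 nodes with single edges (A_6), so the type is A_6 (the algebra sl(7)).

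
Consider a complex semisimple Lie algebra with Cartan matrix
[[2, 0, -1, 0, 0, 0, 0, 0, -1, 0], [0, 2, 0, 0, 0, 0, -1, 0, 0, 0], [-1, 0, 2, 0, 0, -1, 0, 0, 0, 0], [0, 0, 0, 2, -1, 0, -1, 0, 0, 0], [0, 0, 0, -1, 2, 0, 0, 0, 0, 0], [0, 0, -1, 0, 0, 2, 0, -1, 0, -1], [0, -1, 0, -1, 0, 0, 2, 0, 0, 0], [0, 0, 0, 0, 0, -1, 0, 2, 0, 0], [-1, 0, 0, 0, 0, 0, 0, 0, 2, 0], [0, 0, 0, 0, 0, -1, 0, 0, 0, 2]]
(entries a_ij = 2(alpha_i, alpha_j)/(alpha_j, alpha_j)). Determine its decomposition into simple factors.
A_4 (sl(5)) ⊕ D_6 (so(12))

The diagram associated to this matrix has two connected components: the simple roots {alpha_2, alpha_4, alpha_5, alpha_7} form a chain of 4 nodes with single edges (A_4), and {alpha_1, alpha_3, alpha_6, alpha_8, alpha_9, alpha_10} form a chain of 4 nodes with a fork of two nodes at one end (D_6). A semisimple Lie algebra decomposes uniquely as the direct sum of simple ideals, one per connected component of its Dynkin diagram, so g ≅ A_4 ⊕ D_6 (dimension 24 + 66 = 90).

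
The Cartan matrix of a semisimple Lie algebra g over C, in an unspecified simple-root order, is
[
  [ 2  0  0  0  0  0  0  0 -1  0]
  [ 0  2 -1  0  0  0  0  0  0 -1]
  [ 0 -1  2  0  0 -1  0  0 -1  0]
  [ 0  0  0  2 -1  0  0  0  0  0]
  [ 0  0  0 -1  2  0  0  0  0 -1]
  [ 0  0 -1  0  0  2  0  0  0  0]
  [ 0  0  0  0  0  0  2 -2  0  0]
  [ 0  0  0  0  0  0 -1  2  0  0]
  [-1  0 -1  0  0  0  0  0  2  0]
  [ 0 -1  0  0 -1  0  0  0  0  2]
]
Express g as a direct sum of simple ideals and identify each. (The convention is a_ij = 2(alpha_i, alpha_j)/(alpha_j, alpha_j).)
B2 ⊕ E8

The diagram associated to this matrix has two connected components: the simple roots {alpha_7, alpha_8} form a chain of 2 nodes with a double edge at one end; the terminal node there is the unique short simple root (B_2), and {alpha_1, alpha_2, alpha_3, alpha_4, alpha_5, alpha_6, alpha_9, alpha_10} form a chain of 7 nodes with one extra node attached to the third node from one end (E_8). A semisimple Lie algebra decomposes uniquely as the direct sum of simple ideals, one per connected component of its Dynkin diagram, so g ≅ B_2 ⊕ E_8 (dimension 10 + 248 = 258).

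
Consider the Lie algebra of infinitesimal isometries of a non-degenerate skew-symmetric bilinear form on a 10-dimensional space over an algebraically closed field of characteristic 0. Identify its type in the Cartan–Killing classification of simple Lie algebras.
This is sp(10), which has dimension 10(10+1)/2 = 55 and rank 10/2 = 5. In the classification of classical Lie algebras, the symplectic algebra sp(2n) has type C_n; here n = 5, so the Dynkin diagram is a chain of 5 nodes with a double edge at one end; the terminal node there is the unique long simple root (C_5). Hence the type is C_5.

type C_5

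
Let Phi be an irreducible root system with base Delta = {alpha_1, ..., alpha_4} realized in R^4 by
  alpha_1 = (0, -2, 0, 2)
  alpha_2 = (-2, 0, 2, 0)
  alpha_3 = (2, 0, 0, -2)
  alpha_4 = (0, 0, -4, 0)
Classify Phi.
C4

Compute the Cartan integers a_ij = 2(alpha_i, alpha_j)/(alpha_j, alpha_j); the resulting 4x4 Cartan matrix is
[[2, 0, -1, 0], [0, 2, -1, -1], [-1, -1, 2, 0], [0, -2, 0, 2]].
The roots have two lengths (squared-length ratio 2:1); the short ones are alpha_{1,2,3}. The associated Dynkin diagram is a chain of 4 nodes with a double edge at one end; the terminal node there is the unique long simple root (C_4), so the type is C_4 (the algebra sp(8)).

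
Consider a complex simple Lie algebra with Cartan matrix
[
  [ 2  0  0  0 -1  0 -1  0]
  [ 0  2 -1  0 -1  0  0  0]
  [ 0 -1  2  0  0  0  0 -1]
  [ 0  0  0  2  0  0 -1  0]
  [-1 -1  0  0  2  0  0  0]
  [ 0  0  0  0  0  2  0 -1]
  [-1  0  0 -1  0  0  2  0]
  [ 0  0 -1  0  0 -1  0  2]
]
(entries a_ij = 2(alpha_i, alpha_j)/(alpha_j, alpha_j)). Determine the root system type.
The matrix has rank 8 with 2's on the diagonal. Reading the off-diagonal entries as Dynkin edges (a single edge where a_ij = a_ji = -1; a double or triple edge where a_ij * a_ji = 2 or 3), the diagram is a chain of 8 nodes with single edges (A_8). One simple-root ordering that puts it in standard form is (alpha_4, alpha_7, alpha_1, alpha_5, alpha_2, alpha_3, alpha_8, alpha_6). So the algebra is type A_8, i.e. sl(9).

type A_8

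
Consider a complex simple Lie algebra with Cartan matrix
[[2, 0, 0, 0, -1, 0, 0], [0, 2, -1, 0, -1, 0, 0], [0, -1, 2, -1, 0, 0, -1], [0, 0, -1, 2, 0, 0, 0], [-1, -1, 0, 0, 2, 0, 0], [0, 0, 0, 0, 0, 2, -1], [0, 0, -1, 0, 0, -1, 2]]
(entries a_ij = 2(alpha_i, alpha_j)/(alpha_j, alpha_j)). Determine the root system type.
The matrix has rank 7 with 2's on the diagonal. Reading the off-diagonal entries as Dynkin edges (a single edge where a_ij = a_ji = -1; a double or triple edge where a_ij * a_ji = 2 or 3), the diagram is a chain of 6 nodes with one extra node attached to the third node from one end (E_7). One simple-root ordering that puts it in standard form is (alpha_6, alpha_4, alpha_7, alpha_3, alpha_2, alpha_5, alpha_1). So the algebra is type E_7.

E_7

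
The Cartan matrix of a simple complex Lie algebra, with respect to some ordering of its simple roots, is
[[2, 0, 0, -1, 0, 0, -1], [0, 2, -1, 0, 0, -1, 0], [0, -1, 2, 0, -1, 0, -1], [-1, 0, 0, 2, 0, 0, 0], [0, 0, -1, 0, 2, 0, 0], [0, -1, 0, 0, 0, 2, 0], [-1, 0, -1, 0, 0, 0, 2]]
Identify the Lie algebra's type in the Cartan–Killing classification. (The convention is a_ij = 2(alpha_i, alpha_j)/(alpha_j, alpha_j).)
E_7

The matrix has rank 7 with 2's on the diagonal. Reading the off-diagonal entries as Dynkin edges (a single edge where a_ij = a_ji = -1; a double or triple edge where a_ij * a_ji = 2 or 3), the diagram is a chain of 6 nodes with one extra node attached to the third node from one end (E_7). One simple-root ordering that puts it in standard form is (alpha_6, alpha_5, alpha_2, alpha_3, alpha_7, alpha_1, alpha_4). So the algebra is type E_7.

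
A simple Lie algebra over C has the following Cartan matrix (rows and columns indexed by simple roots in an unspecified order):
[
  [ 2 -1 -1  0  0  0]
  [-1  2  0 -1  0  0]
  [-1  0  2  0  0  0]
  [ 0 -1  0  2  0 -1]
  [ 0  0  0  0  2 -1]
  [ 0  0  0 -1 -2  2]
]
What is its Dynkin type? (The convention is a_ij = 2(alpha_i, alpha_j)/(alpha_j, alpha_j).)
type B_6

The matrix has rank 6 with 2's on the diagonal. Reading the off-diagonal entries as Dynkin edges (a single edge where a_ij = a_ji = -1; a double or triple edge where a_ij * a_ji = 2 or 3), the diagram is a chain of 6 nodes with a double edge at one end; the terminal node there is the unique short simple root (B_6). One simple-root ordering that puts it in standard form is (alpha_3, alpha_1, alpha_2, alpha_4, alpha_6, alpha_5). So the algebra is type B_6, i.e. so(13).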